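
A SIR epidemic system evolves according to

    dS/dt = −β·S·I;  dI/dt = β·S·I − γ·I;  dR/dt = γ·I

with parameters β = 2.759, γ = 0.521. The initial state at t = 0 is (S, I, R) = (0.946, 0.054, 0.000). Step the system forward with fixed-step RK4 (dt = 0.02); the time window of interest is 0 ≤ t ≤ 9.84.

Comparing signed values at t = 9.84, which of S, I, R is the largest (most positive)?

largest component: R

t=0.000: state=(0.946, 0.054, 0.000)
step 1 (dt=0.02): k1=(-0.141, 0.113, 0.028), k2=(-0.144, 0.115, 0.029), k3=(-0.144, 0.115, 0.029), k4=(-0.146, 0.117, 0.029); state += dt/6·(k1+2k2+2k3+k4)
t=0.020: state=(0.943, 0.056, 0.001)
t=0.040: state=(0.940, 0.059, 0.001)
t=0.060: state=(0.937, 0.061, 0.002)
continuing one RK4 step at a time; state shown every 25 steps (Δt=0.5):
t=0.500: state=(0.832, 0.143, 0.024)
t=1.000: state=(0.615, 0.303, 0.081)
t=1.500: state=(0.361, 0.457, 0.182)
t=2.000: state=(0.183, 0.507, 0.310)
t=2.500: state=(0.093, 0.469, 0.438)
t=3.000: state=(0.051, 0.398, 0.551)
t=3.500: state=(0.031, 0.324, 0.645)
t=4.000: state=(0.021, 0.258, 0.721)
t=4.500: state=(0.015, 0.204, 0.781)
t=5.000: state=(0.012, 0.160, 0.828)
t=5.500: state=(0.010, 0.125, 0.865)
t=6.000: state=(0.008, 0.098, 0.894)
t=6.500: state=(0.007, 0.076, 0.916)
t=7.000: state=(0.007, 0.059, 0.934)
t=7.500: state=(0.006, 0.046, 0.948)
t=8.000: state=(0.006, 0.036, 0.958)
t=8.500: state=(0.006, 0.028, 0.967)
t=9.000: state=(0.005, 0.022, 0.973)
t=9.500: state=(0.005, 0.017, 0.978)
t=9.840: state=(0.005, 0.014, 0.981)
compare at T: S=0.005, I=0.014, R=0.981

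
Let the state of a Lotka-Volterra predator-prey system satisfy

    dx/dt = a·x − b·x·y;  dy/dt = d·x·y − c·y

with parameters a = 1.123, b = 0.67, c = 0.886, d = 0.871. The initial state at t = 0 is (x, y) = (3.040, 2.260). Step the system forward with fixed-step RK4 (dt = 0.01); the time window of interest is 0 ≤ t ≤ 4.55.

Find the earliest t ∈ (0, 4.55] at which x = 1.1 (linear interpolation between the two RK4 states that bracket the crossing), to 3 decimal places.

t=0.000: state=(3.040, 2.260)
step 1 (dt=0.01): k1=(-1.189, 3.982), k2=(-1.227, 4.005), k3=(-1.228, 4.005), k4=(-1.266, 4.028); state += dt/6·(k1+2k2+2k3+k4)
t=0.010: state=(3.028, 2.300)
t=0.020: state=(3.015, 2.341)
t=0.030: state=(3.001, 2.381)
continuing one RK4 step at a time; state shown every 20 steps (Δt=0.2):
t=0.200: state=(2.656, 3.122)
t=0.400: state=(2.066, 3.952)
t=0.600: state=(1.462, 4.496)
t=0.740: state=(1.113, 4.643)
next step: t=0.750: state=(1.091, 4.647) — x has crossed 1.1
linear interpolation between t=0.740 (1.11316) and t=0.750 (1.09124) → t≈0.746

t = 0.746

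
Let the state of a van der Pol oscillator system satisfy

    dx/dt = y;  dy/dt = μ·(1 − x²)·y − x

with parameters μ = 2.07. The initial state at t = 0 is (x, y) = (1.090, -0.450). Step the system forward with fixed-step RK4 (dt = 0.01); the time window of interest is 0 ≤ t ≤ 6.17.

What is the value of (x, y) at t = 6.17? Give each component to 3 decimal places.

t=0.000: state=(1.090, -0.450)
step 1 (dt=0.01): k1=(-0.450, -0.915), k2=(-0.455, -0.915), k3=(-0.455, -0.915), k4=(-0.459, -0.916); state += dt/6·(k1+2k2+2k3+k4)
t=0.010: state=(1.085, -0.459)
t=0.020: state=(1.081, -0.468)
t=0.030: state=(1.076, -0.478)
continuing one RK4 step at a time; state shown every 20 steps (Δt=0.2):
t=0.200: state=(0.981, -0.641)
t=0.400: state=(0.830, -0.879)
t=0.600: state=(0.623, -1.227)
t=0.800: state=(0.325, -1.796)
t=1.000: state=(-0.120, -2.716)
t=1.200: state=(-0.767, -3.660)
t=1.400: state=(-1.473, -3.003)
t=1.600: state=(-1.880, -1.121)
t=1.800: state=(-1.988, -0.122)
t=2.000: state=(-1.974, 0.194)
t=2.200: state=(-1.924, 0.292)
t=2.400: state=(-1.861, 0.334)
t=2.600: state=(-1.791, 0.362)
t=2.800: state=(-1.716, 0.390)
t=3.000: state=(-1.635, 0.422)
t=3.200: state=(-1.547, 0.461)
t=3.400: state=(-1.450, 0.511)
t=3.600: state=(-1.341, 0.577)
t=3.800: state=(-1.217, 0.670)
t=4.000: state=(-1.071, 0.805)
t=4.200: state=(-0.890, 1.015)
t=4.400: state=(-0.655, 1.364)
t=4.600: state=(-0.327, 1.973)
t=4.800: state=(0.161, 2.978)
t=5.000: state=(0.863, 3.891)
t=5.200: state=(1.578, 2.854)
t=5.400: state=(1.942, 0.907)
t=5.600: state=(2.020, 0.036)
t=5.800: state=(1.997, -0.219)
t=6.000: state=(1.944, -0.297)
t=6.170: state=(1.890, -0.328)

(x, y) = (1.890, -0.328)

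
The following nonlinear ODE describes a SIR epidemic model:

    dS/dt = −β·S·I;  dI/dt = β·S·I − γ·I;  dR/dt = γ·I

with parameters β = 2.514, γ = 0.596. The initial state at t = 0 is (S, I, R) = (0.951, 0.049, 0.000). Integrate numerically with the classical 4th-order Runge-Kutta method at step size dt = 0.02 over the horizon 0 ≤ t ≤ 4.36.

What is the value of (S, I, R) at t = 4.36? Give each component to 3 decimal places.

(S, I, R) = (0.039, 0.204, 0.757)

t=0.000: state=(0.951, 0.049, 0.000)
step 1 (dt=0.02): k1=(-0.117, 0.088, 0.029), k2=(-0.119, 0.089, 0.030), k3=(-0.119, 0.089, 0.030), k4=(-0.121, 0.091, 0.030); state += dt/6·(k1+2k2+2k3+k4)
t=0.020: state=(0.949, 0.051, 0.001)
t=0.040: state=(0.946, 0.053, 0.001)
t=0.060: state=(0.944, 0.055, 0.002)
continuing one RK4 step at a time; state shown every 10 steps (Δt=0.2):
t=0.200: state=(0.923, 0.070, 0.007)
t=0.400: state=(0.886, 0.098, 0.017)
t=0.600: state=(0.836, 0.134, 0.031)
t=0.800: state=(0.773, 0.178, 0.049)
t=1.000: state=(0.698, 0.228, 0.073)
t=1.200: state=(0.614, 0.282, 0.104)
t=1.400: state=(0.526, 0.334, 0.140)
t=1.600: state=(0.440, 0.377, 0.183)
t=1.800: state=(0.361, 0.410, 0.230)
t=2.000: state=(0.292, 0.428, 0.280)
t=2.200: state=(0.235, 0.434, 0.331)
t=2.400: state=(0.189, 0.428, 0.383)
t=2.600: state=(0.153, 0.414, 0.433)
t=2.800: state=(0.125, 0.394, 0.481)
t=3.000: state=(0.103, 0.370, 0.527)
t=3.200: state=(0.086, 0.344, 0.569)
t=3.400: state=(0.073, 0.318, 0.609)
t=3.600: state=(0.063, 0.292, 0.645)
t=3.800: state=(0.054, 0.267, 0.679)
t=4.000: state=(0.048, 0.243, 0.709)
t=4.200: state=(0.043, 0.221, 0.737)
t=4.360: state=(0.039, 0.204, 0.757)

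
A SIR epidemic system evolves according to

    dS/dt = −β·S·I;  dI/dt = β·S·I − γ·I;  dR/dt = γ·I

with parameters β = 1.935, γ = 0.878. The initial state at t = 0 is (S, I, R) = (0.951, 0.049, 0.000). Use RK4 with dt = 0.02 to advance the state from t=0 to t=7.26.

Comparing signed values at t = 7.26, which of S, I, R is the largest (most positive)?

largest component: R

t=0.000: state=(0.951, 0.049, 0.000)
step 1 (dt=0.02): k1=(-0.090, 0.047, 0.043), k2=(-0.091, 0.048, 0.043), k3=(-0.091, 0.048, 0.043), k4=(-0.092, 0.048, 0.044); state += dt/6·(k1+2k2+2k3+k4)
t=0.020: state=(0.949, 0.050, 0.001)
t=0.040: state=(0.947, 0.051, 0.002)
t=0.060: state=(0.945, 0.052, 0.003)
continuing one RK4 step at a time; state shown every 25 steps (Δt=0.5):
t=0.500: state=(0.895, 0.077, 0.027)
t=1.000: state=(0.817, 0.114, 0.069)
t=1.500: state=(0.717, 0.155, 0.128)
t=2.000: state=(0.606, 0.189, 0.204)
t=2.500: state=(0.499, 0.208, 0.292)
t=3.000: state=(0.408, 0.208, 0.384)
t=3.500: state=(0.336, 0.192, 0.473)
t=4.000: state=(0.282, 0.166, 0.551)
t=4.500: state=(0.243, 0.138, 0.618)
t=5.000: state=(0.216, 0.111, 0.673)
t=5.500: state=(0.196, 0.087, 0.716)
t=6.000: state=(0.182, 0.068, 0.750)
t=6.500: state=(0.172, 0.052, 0.776)
t=7.000: state=(0.164, 0.039, 0.796)
t=7.260: state=(0.161, 0.034, 0.805)
compare at T: S=0.161, I=0.034, R=0.805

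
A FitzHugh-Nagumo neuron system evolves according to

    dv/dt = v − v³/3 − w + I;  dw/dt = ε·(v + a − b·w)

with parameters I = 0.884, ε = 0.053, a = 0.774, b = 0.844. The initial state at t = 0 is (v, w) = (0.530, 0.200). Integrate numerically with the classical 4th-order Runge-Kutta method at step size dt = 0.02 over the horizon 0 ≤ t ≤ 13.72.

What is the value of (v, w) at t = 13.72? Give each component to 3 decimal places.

(v, w) = (1.401, 1.420)

t=0.000: state=(0.530, 0.200)
step 1 (dt=0.02): k1=(1.164, 0.060), k2=(1.172, 0.061), k3=(1.172, 0.061), k4=(1.180, 0.061); state += dt/6·(k1+2k2+2k3+k4)
t=0.020: state=(0.553, 0.201)
t=0.040: state=(0.577, 0.202)
t=0.060: state=(0.601, 0.204)
continuing one RK4 step at a time; state shown every 25 steps (Δt=0.5):
t=0.500: state=(1.170, 0.238)
t=1.000: state=(1.681, 0.291)
t=1.500: state=(1.884, 0.352)
t=2.000: state=(1.925, 0.415)
t=2.500: state=(1.919, 0.476)
t=3.000: state=(1.901, 0.536)
t=3.500: state=(1.880, 0.594)
t=4.000: state=(1.857, 0.650)
t=4.500: state=(1.835, 0.704)
t=5.000: state=(1.812, 0.757)
t=5.500: state=(1.790, 0.808)
t=6.000: state=(1.767, 0.857)
t=6.500: state=(1.745, 0.904)
t=7.000: state=(1.722, 0.950)
t=7.500: state=(1.699, 0.994)
t=8.000: state=(1.676, 1.036)
t=8.500: state=(1.653, 1.077)
t=9.000: state=(1.630, 1.117)
t=9.500: state=(1.607, 1.155)
t=10.000: state=(1.583, 1.191)
t=10.500: state=(1.560, 1.227)
t=11.000: state=(1.536, 1.260)
t=11.500: state=(1.512, 1.293)
t=12.000: state=(1.487, 1.324)
t=12.500: state=(1.463, 1.353)
t=13.000: state=(1.438, 1.382)
t=13.500: state=(1.412, 1.409)
t=13.720: state=(1.401, 1.420)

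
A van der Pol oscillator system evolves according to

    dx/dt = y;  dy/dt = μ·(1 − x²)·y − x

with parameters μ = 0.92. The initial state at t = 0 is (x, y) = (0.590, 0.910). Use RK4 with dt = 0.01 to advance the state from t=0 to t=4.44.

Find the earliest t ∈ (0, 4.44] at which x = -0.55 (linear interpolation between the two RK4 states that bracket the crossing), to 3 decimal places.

t=0.000: state=(0.590, 0.910)
step 1 (dt=0.01): k1=(0.910, -0.044), k2=(0.910, -0.053), k3=(0.910, -0.053), k4=(0.909, -0.063); state += dt/6·(k1+2k2+2k3+k4)
t=0.010: state=(0.599, 0.909)
t=0.020: state=(0.608, 0.909)
t=0.030: state=(0.617, 0.908)
continuing one RK4 step at a time; state shown every 20 steps (Δt=0.2):
t=0.200: state=(0.769, 0.862)
t=0.400: state=(0.929, 0.733)
t=0.600: state=(1.057, 0.535)
t=0.800: state=(1.141, 0.298)
t=1.000: state=(1.176, 0.055)
t=1.200: state=(1.164, -0.176)
t=1.400: state=(1.107, -0.388)
t=1.600: state=(1.009, -0.590)
t=1.800: state=(0.871, -0.793)
t=2.000: state=(0.690, -1.014)
t=2.200: state=(0.463, -1.269)
t=2.400: state=(0.180, -1.566)
t=2.600: state=(-0.165, -1.883)
t=2.790: state=(-0.548, -2.119)
next step: t=2.800: state=(-0.569, -2.127) — x has crossed -0.55
linear interpolation between t=2.790 (-0.54754) and t=2.800 (-0.56877) → t≈2.791

t = 2.791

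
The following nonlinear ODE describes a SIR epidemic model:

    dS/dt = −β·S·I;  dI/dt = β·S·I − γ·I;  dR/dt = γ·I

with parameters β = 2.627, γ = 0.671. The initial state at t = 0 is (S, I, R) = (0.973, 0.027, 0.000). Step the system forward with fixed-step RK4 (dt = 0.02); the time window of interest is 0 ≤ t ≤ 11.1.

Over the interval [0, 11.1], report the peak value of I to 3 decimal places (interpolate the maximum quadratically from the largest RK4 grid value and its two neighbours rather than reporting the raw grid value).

max I = 0.403

t=0.000: state=(0.973, 0.027, 0.000)
step 1 (dt=0.02): k1=(-0.069, 0.051, 0.018), k2=(-0.070, 0.052, 0.018), k3=(-0.070, 0.052, 0.018), k4=(-0.072, 0.053, 0.019); state += dt/6·(k1+2k2+2k3+k4)
t=0.020: state=(0.972, 0.028, 0.000)
t=0.040: state=(0.970, 0.029, 0.001)
t=0.060: state=(0.969, 0.030, 0.001)
continuing one RK4 step at a time; state shown every 25 steps (Δt=0.5):
t=0.500: state=(0.918, 0.067, 0.015)
t=1.000: state=(0.800, 0.150, 0.050)
t=1.500: state=(0.608, 0.272, 0.120)
t=2.000: state=(0.395, 0.375, 0.230)
t=2.500: state=(0.235, 0.402, 0.363)
t=3.000: state=(0.141, 0.366, 0.493)
t=3.500: state=(0.091, 0.304, 0.605)
t=4.000: state=(0.064, 0.240, 0.696)
t=4.500: state=(0.048, 0.184, 0.767)
t=5.000: state=(0.039, 0.140, 0.821)
t=5.500: state=(0.033, 0.105, 0.862)
t=6.000: state=(0.030, 0.078, 0.892)
t=6.500: state=(0.027, 0.058, 0.915)
t=7.000: state=(0.025, 0.043, 0.932)
t=7.500: state=(0.024, 0.032, 0.944)
t=8.000: state=(0.023, 0.023, 0.953)
t=8.500: state=(0.023, 0.017, 0.960)
t=9.000: state=(0.022, 0.013, 0.965)
t=9.500: state=(0.022, 0.009, 0.969)
t=10.000: state=(0.022, 0.007, 0.971)
t=10.500: state=(0.022, 0.005, 0.973)
t=11.000: state=(0.021, 0.004, 0.975)
t=11.100: state=(0.021, 0.003, 0.975)
largest grid value and its neighbours: I(2.400)=0.40289, I(2.420)=0.40296, I(2.440)=0.40291
parabola through these three points peaks at t≈2.422 with I≈0.40296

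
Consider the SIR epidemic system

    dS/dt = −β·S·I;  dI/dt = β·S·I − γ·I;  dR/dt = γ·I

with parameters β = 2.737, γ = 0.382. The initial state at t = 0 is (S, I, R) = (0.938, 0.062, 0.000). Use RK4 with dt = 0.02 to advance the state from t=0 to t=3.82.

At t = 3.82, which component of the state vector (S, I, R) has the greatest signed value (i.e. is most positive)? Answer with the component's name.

largest component: R

t=0.000: state=(0.938, 0.062, 0.000)
step 1 (dt=0.02): k1=(-0.159, 0.135, 0.024), k2=(-0.162, 0.138, 0.024), k3=(-0.162, 0.138, 0.024), k4=(-0.166, 0.141, 0.025); state += dt/6·(k1+2k2+2k3+k4)
t=0.020: state=(0.935, 0.065, 0.000)
t=0.040: state=(0.931, 0.068, 0.001)
t=0.060: state=(0.928, 0.071, 0.002)
continuing one RK4 step at a time; state shown every 10 steps (Δt=0.2):
t=0.200: state=(0.899, 0.095, 0.006)
t=0.400: state=(0.843, 0.142, 0.015)
t=0.600: state=(0.767, 0.205, 0.028)
t=0.800: state=(0.672, 0.281, 0.046)
t=1.000: state=(0.563, 0.366, 0.071)
t=1.200: state=(0.451, 0.447, 0.102)
t=1.400: state=(0.346, 0.515, 0.139)
t=1.600: state=(0.258, 0.562, 0.180)
t=1.800: state=(0.188, 0.588, 0.224)
t=2.000: state=(0.136, 0.594, 0.270)
t=2.200: state=(0.098, 0.587, 0.315)
t=2.400: state=(0.072, 0.569, 0.359)
t=2.600: state=(0.053, 0.546, 0.402)
t=2.800: state=(0.039, 0.518, 0.442)
t=3.000: state=(0.030, 0.489, 0.481)
t=3.200: state=(0.023, 0.460, 0.517)
t=3.400: state=(0.018, 0.431, 0.551)
t=3.600: state=(0.014, 0.403, 0.583)
t=3.800: state=(0.012, 0.376, 0.613)
t=3.820: state=(0.011, 0.373, 0.616)
compare at T: S=0.011, I=0.373, R=0.616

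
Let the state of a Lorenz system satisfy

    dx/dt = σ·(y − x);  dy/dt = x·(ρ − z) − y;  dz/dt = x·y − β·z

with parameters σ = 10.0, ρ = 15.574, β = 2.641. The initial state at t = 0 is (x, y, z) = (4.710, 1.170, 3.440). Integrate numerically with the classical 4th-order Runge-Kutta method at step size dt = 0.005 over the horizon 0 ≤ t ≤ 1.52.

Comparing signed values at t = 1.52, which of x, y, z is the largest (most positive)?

t=0.000: state=(4.710, 1.170, 3.440)
step 1 (dt=0.005): k1=(-35.400, 55.981, -3.574), k2=(-33.115, 54.809, -3.007), k3=(-33.202, 54.874, -3.017), k4=(-30.996, 53.761, -2.482); state += dt/6·(k1+2k2+2k3+k4)
t=0.005: state=(4.544, 1.444, 3.425)
t=0.010: state=(4.399, 1.708, 3.415)
t=0.015: state=(4.275, 1.962, 3.410)
continuing one RK4 step at a time; state shown every 10 steps (Δt=0.05):
t=0.050: state=(3.848, 3.566, 3.481)
t=0.100: state=(4.188, 5.684, 3.913)
t=0.150: state=(5.253, 7.958, 4.935)
t=0.200: state=(6.839, 10.412, 6.939)
t=0.250: state=(8.726, 12.554, 10.320)
t=0.300: state=(10.460, 13.311, 14.976)
t=0.350: state=(11.313, 11.657, 19.652)
t=0.400: state=(10.709, 8.008, 22.387)
t=0.450: state=(8.817, 4.247, 22.413)
t=0.500: state=(6.442, 1.772, 20.681)
t=0.550: state=(4.326, 0.633, 18.406)
t=0.600: state=(2.784, 0.298, 16.199)
t=0.650: state=(1.804, 0.318, 14.226)
t=0.700: state=(1.248, 0.462, 12.493)
t=0.750: state=(0.977, 0.644, 10.975)
t=0.800: state=(0.889, 0.849, 9.650)
t=0.850: state=(0.923, 1.093, 8.497)
t=0.900: state=(1.054, 1.404, 7.503)
t=0.950: state=(1.275, 1.816, 6.662)
t=1.000: state=(1.602, 2.375, 5.979)
t=1.050: state=(2.060, 3.136, 5.475)
t=1.100: state=(2.693, 4.166, 5.204)
t=1.150: state=(3.552, 5.533, 5.269)
t=1.200: state=(4.690, 7.273, 5.855)
t=1.250: state=(6.133, 9.304, 7.241)
t=1.300: state=(7.812, 11.271, 9.739)
t=1.350: state=(9.461, 12.417, 13.404)
t=1.400: state=(10.565, 11.824, 17.553)
t=1.450: state=(10.576, 9.309, 20.718)
t=1.500: state=(9.369, 5.988, 21.753)
t=1.520: state=(8.641, 4.778, 21.577)
compare at T: x=8.641, y=4.778, z=21.577

largest component: z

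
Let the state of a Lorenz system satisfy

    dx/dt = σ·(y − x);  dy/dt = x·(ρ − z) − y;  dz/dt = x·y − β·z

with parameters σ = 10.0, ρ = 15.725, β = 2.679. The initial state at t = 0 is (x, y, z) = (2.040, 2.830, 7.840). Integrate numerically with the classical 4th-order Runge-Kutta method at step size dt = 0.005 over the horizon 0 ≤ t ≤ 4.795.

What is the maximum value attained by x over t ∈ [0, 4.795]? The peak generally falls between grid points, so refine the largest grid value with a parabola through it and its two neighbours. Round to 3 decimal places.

max x = 10.180

t=0.000: state=(2.040, 2.830, 7.840)
step 1 (dt=0.005): k1=(7.900, 13.255, -15.230), k2=(8.034, 13.456, -15.004), k3=(8.036, 13.457, -15.004), k4=(8.171, 13.661, -14.776); state += dt/6·(k1+2k2+2k3+k4)
t=0.005: state=(2.080, 2.897, 7.765)
t=0.010: state=(2.122, 2.967, 7.692)
t=0.015: state=(2.165, 3.038, 7.622)
continuing one RK4 step at a time; state shown every 40 steps (Δt=0.2):
t=0.200: state=(5.101, 7.560, 7.447)
t=0.400: state=(10.108, 10.868, 17.768)
t=0.600: state=(5.542, 2.429, 18.462)
t=0.800: state=(2.454, 2.236, 11.826)
t=1.000: state=(3.594, 4.912, 8.479)
t=1.200: state=(7.693, 10.093, 11.978)
t=1.400: state=(8.513, 6.310, 19.765)
t=1.600: state=(3.925, 2.618, 14.986)
t=1.800: state=(3.499, 4.171, 10.459)
t=2.000: state=(6.254, 8.208, 10.869)
t=2.200: state=(8.792, 8.379, 17.848)
t=2.400: state=(5.395, 3.630, 16.650)
t=2.600: state=(3.902, 4.100, 12.099)
t=2.800: state=(5.698, 7.172, 11.218)
t=3.000: state=(8.253, 8.611, 16.199)
t=3.200: state=(6.282, 4.680, 17.098)
t=3.400: state=(4.424, 4.308, 13.232)
t=3.600: state=(5.544, 6.650, 11.852)
t=3.800: state=(7.719, 8.279, 15.304)
t=4.000: state=(6.675, 5.432, 16.939)
t=4.200: state=(4.897, 4.616, 13.948)
t=4.400: state=(5.557, 6.385, 12.459)
t=4.600: state=(7.315, 7.874, 14.868)
t=4.795: state=(6.843, 5.948, 16.603)
largest grid value and its neighbours: x(0.415)=10.17704, x(0.420)=10.17944, x(0.425)=10.17133
parabola through these three points peaks at t≈0.419 with x≈10.17983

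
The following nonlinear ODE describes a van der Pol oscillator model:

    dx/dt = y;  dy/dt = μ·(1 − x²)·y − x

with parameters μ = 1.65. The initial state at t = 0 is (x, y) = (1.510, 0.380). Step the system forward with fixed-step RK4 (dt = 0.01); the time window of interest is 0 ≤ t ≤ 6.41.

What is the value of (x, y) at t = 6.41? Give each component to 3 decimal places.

(x, y) = (1.989, 0.433)

t=0.000: state=(1.510, 0.380)
step 1 (dt=0.01): k1=(0.380, -2.313), k2=(0.368, -2.294), k3=(0.369, -2.294), k4=(0.357, -2.274); state += dt/6·(k1+2k2+2k3+k4)
t=0.010: state=(1.514, 0.357)
t=0.020: state=(1.517, 0.335)
t=0.030: state=(1.520, 0.312)
continuing one RK4 step at a time; state shown every 25 steps (Δt=0.25):
t=0.250: state=(1.543, -0.076)
t=0.500: state=(1.488, -0.339)
t=0.750: state=(1.381, -0.511)
t=1.000: state=(1.234, -0.666)
t=1.250: state=(1.045, -0.858)
t=1.500: state=(0.796, -1.150)
t=1.750: state=(0.452, -1.650)
t=2.000: state=(-0.058, -2.495)
t=2.250: state=(-0.801, -3.335)
t=2.500: state=(-1.573, -2.451)
t=2.750: state=(-1.950, -0.685)
t=3.000: state=(-2.006, 0.085)
t=3.250: state=(-1.951, 0.314)
t=3.500: state=(-1.861, 0.399)
t=3.750: state=(-1.754, 0.452)
t=4.000: state=(-1.634, 0.506)
t=4.250: state=(-1.500, 0.575)
t=4.500: state=(-1.345, 0.669)
t=4.750: state=(-1.161, 0.809)
t=5.000: state=(-0.933, 1.034)
t=5.250: state=(-0.631, 1.422)
t=5.500: state=(-0.197, 2.111)
t=5.750: state=(0.453, 3.102)
t=6.000: state=(1.279, 3.149)
t=6.250: state=(1.854, 1.343)
t=6.410: state=(1.989, 0.433)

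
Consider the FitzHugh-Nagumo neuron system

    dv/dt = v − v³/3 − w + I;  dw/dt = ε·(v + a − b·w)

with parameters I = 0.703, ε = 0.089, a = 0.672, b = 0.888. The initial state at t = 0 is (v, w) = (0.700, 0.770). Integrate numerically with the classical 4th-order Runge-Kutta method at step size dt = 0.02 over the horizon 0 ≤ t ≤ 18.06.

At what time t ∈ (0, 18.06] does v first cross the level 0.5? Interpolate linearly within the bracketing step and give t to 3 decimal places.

t=0.000: state=(0.700, 0.770)
step 1 (dt=0.02): k1=(0.519, 0.061), k2=(0.521, 0.062), k3=(0.521, 0.062), k4=(0.523, 0.062); state += dt/6·(k1+2k2+2k3+k4)
t=0.020: state=(0.710, 0.771)
t=0.040: state=(0.721, 0.772)
t=0.060: state=(0.731, 0.774)
continuing one RK4 step at a time; state shown every 50 steps (Δt=1):
t=1.000: state=(1.237, 0.853)
t=2.000: state=(1.507, 0.965)
t=3.000: state=(1.526, 1.080)
t=4.000: state=(1.470, 1.184)
t=5.000: state=(1.394, 1.274)
t=6.000: state=(1.310, 1.351)
t=7.000: state=(1.219, 1.414)
t=8.000: state=(1.118, 1.464)
t=9.000: state=(0.999, 1.501)
t=10.000: state=(0.848, 1.523)
t=11.000: state=(0.629, 1.529)
t=11.400: state=(0.501, 1.525)
next step: t=11.420: state=(0.494, 1.525) — v has crossed 0.5
linear interpolation between t=11.400 (0.50139) and t=11.420 (0.49409) → t≈11.404

t = 11.404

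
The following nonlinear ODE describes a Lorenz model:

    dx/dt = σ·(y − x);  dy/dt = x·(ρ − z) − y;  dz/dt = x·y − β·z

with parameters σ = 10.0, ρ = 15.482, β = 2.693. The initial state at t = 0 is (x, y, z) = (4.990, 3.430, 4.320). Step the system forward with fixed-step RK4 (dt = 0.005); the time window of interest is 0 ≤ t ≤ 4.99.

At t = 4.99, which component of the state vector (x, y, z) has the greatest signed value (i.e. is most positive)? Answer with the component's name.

t=0.000: state=(4.990, 3.430, 4.320)
step 1 (dt=0.005): k1=(-15.600, 52.268, 5.482), k2=(-13.903, 51.635, 5.958), k3=(-13.962, 51.678, 5.962), k4=(-12.318, 51.084, 6.434); state += dt/6·(k1+2k2+2k3+k4)
t=0.005: state=(4.920, 3.688, 4.350)
t=0.010: state=(4.866, 3.941, 4.384)
t=0.015: state=(4.827, 4.189, 4.424)
continuing one RK4 step at a time; state shown every 40 steps (Δt=0.2):
t=0.200: state=(8.886, 12.214, 11.365)
t=0.400: state=(8.400, 4.274, 21.467)
t=0.600: state=(2.229, 0.953, 13.821)
t=0.800: state=(1.740, 2.196, 8.458)
t=1.000: state=(3.939, 5.844, 6.653)
t=1.200: state=(9.173, 11.538, 13.914)
t=1.400: state=(7.320, 3.885, 19.886)
t=1.600: state=(2.742, 1.936, 13.165)
t=1.800: state=(3.001, 3.892, 8.830)
t=2.000: state=(6.306, 8.655, 9.773)
t=2.200: state=(9.278, 8.554, 18.543)
t=2.400: state=(4.912, 2.883, 16.477)
t=2.600: state=(3.291, 3.507, 11.268)
t=2.800: state=(5.207, 6.848, 9.907)
t=3.000: state=(8.537, 9.362, 15.601)
t=3.200: state=(6.531, 4.507, 17.634)
t=3.400: state=(3.998, 3.687, 13.056)
t=3.600: state=(4.936, 6.073, 10.824)
t=3.800: state=(7.682, 8.776, 14.178)
t=4.000: state=(7.185, 5.751, 17.422)
t=4.200: state=(4.708, 4.109, 14.147)
t=4.400: state=(4.987, 5.764, 11.726)
t=4.600: state=(7.112, 8.111, 13.684)
t=4.800: state=(7.295, 6.402, 16.801)
t=4.990: state=(5.331, 4.590, 14.879)
compare at T: x=5.331, y=4.590, z=14.879

largest component: z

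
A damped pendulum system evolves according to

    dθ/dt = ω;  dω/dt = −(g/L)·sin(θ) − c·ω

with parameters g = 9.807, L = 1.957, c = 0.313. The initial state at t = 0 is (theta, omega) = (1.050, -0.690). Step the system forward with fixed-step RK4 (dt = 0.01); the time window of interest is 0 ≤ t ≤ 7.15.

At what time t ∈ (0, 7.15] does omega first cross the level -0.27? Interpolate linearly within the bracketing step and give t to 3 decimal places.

t = 1.271

t=0.000: state=(1.050, -0.690)
step 1 (dt=0.01): k1=(-0.690, -4.131), k2=(-0.711, -4.116), k3=(-0.711, -4.116), k4=(-0.731, -4.100); state += dt/6·(k1+2k2+2k3+k4)
t=0.010: state=(1.043, -0.731)
t=0.020: state=(1.035, -0.772)
t=0.030: state=(1.027, -0.813)
continuing one RK4 step at a time; state shown every 25 steps (Δt=0.25):
t=0.250: state=(0.758, -1.594)
t=0.500: state=(0.288, -2.078)
t=0.750: state=(-0.229, -1.950)
t=1.000: state=(-0.641, -1.281)
t=1.250: state=(-0.847, -0.351)
t=1.270: state=(-0.854, -0.274)
next step: t=1.280: state=(-0.856, -0.235) — omega has crossed -0.27
linear interpolation between t=1.270 (-0.27371) and t=1.280 (-0.23509) → t≈1.271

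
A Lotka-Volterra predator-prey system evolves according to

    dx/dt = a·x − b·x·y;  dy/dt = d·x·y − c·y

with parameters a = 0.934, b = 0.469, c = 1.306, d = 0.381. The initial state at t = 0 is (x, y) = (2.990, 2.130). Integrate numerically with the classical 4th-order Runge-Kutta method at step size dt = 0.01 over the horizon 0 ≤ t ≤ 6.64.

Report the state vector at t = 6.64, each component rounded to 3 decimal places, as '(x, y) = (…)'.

(x, y) = (3.027, 1.810)

t=0.000: state=(2.990, 2.130)
step 1 (dt=0.01): k1=(-0.194, -0.355), k2=(-0.192, -0.356), k3=(-0.192, -0.356), k4=(-0.189, -0.356); state += dt/6·(k1+2k2+2k3+k4)
t=0.010: state=(2.988, 2.126)
t=0.020: state=(2.986, 2.123)
t=0.030: state=(2.984, 2.119)
continuing one RK4 step at a time; state shown every 25 steps (Δt=0.25):
t=0.250: state=(2.957, 2.039)
t=0.500: state=(2.957, 1.949)
t=0.750: state=(2.986, 1.866)
t=1.000: state=(3.044, 1.794)
t=1.250: state=(3.126, 1.736)
t=1.500: state=(3.230, 1.695)
t=1.750: state=(3.349, 1.672)
t=2.000: state=(3.478, 1.670)
t=2.250: state=(3.608, 1.688)
t=2.500: state=(3.731, 1.728)
t=2.750: state=(3.836, 1.788)
t=3.000: state=(3.911, 1.866)
t=3.250: state=(3.948, 1.958)
t=3.500: state=(3.941, 2.057)
t=3.750: state=(3.888, 2.156)
t=4.000: state=(3.794, 2.243)
t=4.250: state=(3.669, 2.309)
t=4.500: state=(3.526, 2.347)
t=4.750: state=(3.380, 2.352)
t=5.000: state=(3.244, 2.326)
t=5.250: state=(3.128, 2.273)
t=5.500: state=(3.039, 2.199)
t=5.750: state=(2.981, 2.112)
t=6.000: state=(2.955, 2.021)
t=6.250: state=(2.960, 1.932)
t=6.500: state=(2.995, 1.851)
t=6.640: state=(3.027, 1.810)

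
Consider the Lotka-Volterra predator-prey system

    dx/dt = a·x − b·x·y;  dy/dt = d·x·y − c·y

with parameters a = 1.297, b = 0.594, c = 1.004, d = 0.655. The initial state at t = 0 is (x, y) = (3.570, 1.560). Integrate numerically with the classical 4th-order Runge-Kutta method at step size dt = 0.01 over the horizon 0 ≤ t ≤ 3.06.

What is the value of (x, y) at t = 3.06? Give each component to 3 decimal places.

(x, y) = (0.463, 1.630)

t=0.000: state=(3.570, 1.560)
step 1 (dt=0.01): k1=(1.322, 2.082), k2=(1.303, 2.102), k3=(1.302, 2.102), k4=(1.282, 2.123); state += dt/6·(k1+2k2+2k3+k4)
t=0.010: state=(3.583, 1.581)
t=0.020: state=(3.596, 1.602)
t=0.030: state=(3.608, 1.624)
continuing one RK4 step at a time; state shown every 10 steps (Δt=0.1):
t=0.100: state=(3.680, 1.790)
t=0.200: state=(3.738, 2.064)
t=0.300: state=(3.729, 2.385)
t=0.400: state=(3.646, 2.748)
t=0.500: state=(3.485, 3.141)
t=0.600: state=(3.253, 3.544)
t=0.700: state=(2.966, 3.930)
t=0.800: state=(2.646, 4.273)
t=0.900: state=(2.317, 4.546)
t=1.000: state=(2.002, 4.736)
t=1.100: state=(1.714, 4.837)
t=1.200: state=(1.463, 4.854)
t=1.300: state=(1.250, 4.797)
t=1.400: state=(1.074, 4.681)
t=1.500: state=(0.930, 4.521)
t=1.600: state=(0.814, 4.328)
t=1.700: state=(0.721, 4.116)
t=1.800: state=(0.647, 3.893)
t=1.900: state=(0.588, 3.667)
t=2.000: state=(0.542, 3.441)
t=2.100: state=(0.507, 3.221)
t=2.200: state=(0.479, 3.009)
t=2.300: state=(0.459, 2.806)
t=2.400: state=(0.445, 2.615)
t=2.500: state=(0.436, 2.434)
t=2.600: state=(0.432, 2.265)
t=2.700: state=(0.432, 2.107)
t=2.800: state=(0.436, 1.961)
t=2.900: state=(0.443, 1.825)
t=3.000: state=(0.455, 1.700)
t=3.060: state=(0.463, 1.630)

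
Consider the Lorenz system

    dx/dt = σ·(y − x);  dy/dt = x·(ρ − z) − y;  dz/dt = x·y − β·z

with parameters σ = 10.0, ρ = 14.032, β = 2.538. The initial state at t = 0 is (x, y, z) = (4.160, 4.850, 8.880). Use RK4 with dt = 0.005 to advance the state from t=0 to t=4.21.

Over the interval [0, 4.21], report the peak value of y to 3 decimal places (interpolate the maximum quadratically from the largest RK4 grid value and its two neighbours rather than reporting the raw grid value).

t=0.000: state=(4.160, 4.850, 8.880)
step 1 (dt=0.005): k1=(6.900, 16.582, -2.361), k2=(7.142, 16.654, -2.090), k3=(7.138, 16.654, -2.088), k4=(7.376, 16.727, -1.812); state += dt/6·(k1+2k2+2k3+k4)
t=0.005: state=(4.196, 4.933, 8.870)
t=0.010: state=(4.234, 5.017, 8.862)
t=0.015: state=(4.274, 5.102, 8.857)
continuing one RK4 step at a time; state shown every 40 steps (Δt=0.2):
t=0.200: state=(6.735, 8.201, 11.202)
t=0.400: state=(7.547, 6.532, 16.189)
t=0.600: state=(4.676, 3.534, 14.141)
t=0.800: state=(3.869, 4.131, 10.805)
t=1.000: state=(5.367, 6.492, 10.340)
t=1.200: state=(7.284, 7.635, 13.906)
t=1.400: state=(6.105, 4.943, 15.194)
t=1.600: state=(4.428, 4.108, 12.521)
t=1.800: state=(4.823, 5.460, 10.864)
t=2.000: state=(6.433, 7.165, 12.354)
t=2.200: state=(6.692, 6.146, 14.762)
t=2.400: state=(5.194, 4.566, 13.660)
t=2.600: state=(4.782, 4.996, 11.747)
t=2.800: state=(5.773, 6.419, 11.830)
t=3.000: state=(6.607, 6.614, 13.807)
t=3.200: state=(5.817, 5.220, 14.100)
t=3.400: state=(5.021, 4.920, 12.580)
t=3.600: state=(5.415, 5.843, 11.908)
t=3.800: state=(6.265, 6.536, 13.028)
t=4.000: state=(6.136, 5.773, 13.987)
t=4.200: state=(5.362, 5.091, 13.177)
t=4.210: state=(5.336, 5.088, 13.115)
largest grid value and its neighbours: y(0.250)=8.52623, y(0.255)=8.53144, y(0.260)=8.53120
parabola through these three points peaks at t≈0.257 with y≈8.53201

max y = 8.532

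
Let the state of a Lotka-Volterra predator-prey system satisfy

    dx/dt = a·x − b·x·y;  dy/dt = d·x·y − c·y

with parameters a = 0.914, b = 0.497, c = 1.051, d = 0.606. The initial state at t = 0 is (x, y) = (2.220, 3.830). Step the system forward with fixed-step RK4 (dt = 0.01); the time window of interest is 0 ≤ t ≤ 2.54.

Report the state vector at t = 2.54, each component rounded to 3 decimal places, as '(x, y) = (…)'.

t=0.000: state=(2.220, 3.830)
step 1 (dt=0.01): k1=(-2.197, 1.127), k2=(-2.192, 1.103), k3=(-2.192, 1.103), k4=(-2.187, 1.079); state += dt/6·(k1+2k2+2k3+k4)
t=0.010: state=(2.198, 3.841)
t=0.020: state=(2.176, 3.852)
t=0.030: state=(2.155, 3.862)
continuing one RK4 step at a time; state shown every 10 steps (Δt=0.1):
t=0.100: state=(2.006, 3.919)
t=0.200: state=(1.807, 3.959)
t=0.300: state=(1.626, 3.955)
t=0.400: state=(1.465, 3.909)
t=0.500: state=(1.324, 3.829)
t=0.600: state=(1.203, 3.721)
t=0.700: state=(1.099, 3.592)
t=0.800: state=(1.011, 3.447)
t=0.900: state=(0.937, 3.291)
t=1.000: state=(0.875, 3.130)
t=1.100: state=(0.824, 2.966)
t=1.200: state=(0.782, 2.803)
t=1.300: state=(0.749, 2.643)
t=1.400: state=(0.722, 2.488)
t=1.500: state=(0.702, 2.338)
t=1.600: state=(0.687, 2.196)
t=1.700: state=(0.677, 2.060)
t=1.800: state=(0.672, 1.932)
t=1.900: state=(0.671, 1.811)
t=2.000: state=(0.674, 1.698)
t=2.100: state=(0.680, 1.593)
t=2.200: state=(0.690, 1.495)
t=2.300: state=(0.704, 1.404)
t=2.400: state=(0.721, 1.319)
t=2.500: state=(0.741, 1.241)
t=2.540: state=(0.750, 1.212)

(x, y) = (0.750, 1.212)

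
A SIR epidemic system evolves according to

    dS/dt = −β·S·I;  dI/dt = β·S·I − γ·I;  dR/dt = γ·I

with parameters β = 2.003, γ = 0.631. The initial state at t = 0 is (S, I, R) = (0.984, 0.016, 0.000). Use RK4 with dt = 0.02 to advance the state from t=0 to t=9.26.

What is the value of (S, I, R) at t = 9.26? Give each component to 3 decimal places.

(S, I, R) = (0.054, 0.032, 0.914)

t=0.000: state=(0.984, 0.016, 0.000)
step 1 (dt=0.02): k1=(-0.032, 0.021, 0.010), k2=(-0.032, 0.022, 0.010), k3=(-0.032, 0.022, 0.010), k4=(-0.032, 0.022, 0.010); state += dt/6·(k1+2k2+2k3+k4)
t=0.020: state=(0.983, 0.016, 0.000)
t=0.040: state=(0.983, 0.017, 0.000)
t=0.060: state=(0.982, 0.017, 0.001)
continuing one RK4 step at a time; state shown every 25 steps (Δt=0.5):
t=0.500: state=(0.962, 0.031, 0.007)
t=1.000: state=(0.921, 0.058, 0.021)
t=1.500: state=(0.851, 0.103, 0.046)
t=2.000: state=(0.744, 0.168, 0.088)
t=2.500: state=(0.606, 0.241, 0.153)
t=3.000: state=(0.461, 0.300, 0.239)
t=3.500: state=(0.336, 0.325, 0.338)
t=4.000: state=(0.243, 0.316, 0.440)
t=4.500: state=(0.180, 0.285, 0.536)
t=5.000: state=(0.138, 0.243, 0.619)
t=5.500: state=(0.110, 0.201, 0.689)
t=6.000: state=(0.092, 0.162, 0.746)
t=6.500: state=(0.080, 0.129, 0.792)
t=7.000: state=(0.071, 0.101, 0.828)
t=7.500: state=(0.065, 0.079, 0.856)
t=8.000: state=(0.061, 0.061, 0.878)
t=8.500: state=(0.057, 0.047, 0.895)
t=9.000: state=(0.055, 0.037, 0.908)
t=9.260: state=(0.054, 0.032, 0.914)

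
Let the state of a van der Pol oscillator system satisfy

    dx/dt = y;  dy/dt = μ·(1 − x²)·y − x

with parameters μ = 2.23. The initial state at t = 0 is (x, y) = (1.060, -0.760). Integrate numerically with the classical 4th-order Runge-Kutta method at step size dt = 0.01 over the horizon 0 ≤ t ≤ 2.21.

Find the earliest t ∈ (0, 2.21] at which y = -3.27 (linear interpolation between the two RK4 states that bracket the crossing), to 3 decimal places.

t = 0.832

t=0.000: state=(1.060, -0.760)
step 1 (dt=0.01): k1=(-0.760, -0.851), k2=(-0.764, -0.859), k3=(-0.764, -0.859), k4=(-0.769, -0.868); state += dt/6·(k1+2k2+2k3+k4)
t=0.010: state=(1.052, -0.769)
t=0.020: state=(1.045, -0.777)
t=0.030: state=(1.037, -0.786)
continuing one RK4 step at a time; state shown every 10 steps (Δt=0.1):
t=0.100: state=(0.979, -0.855)
t=0.200: state=(0.888, -0.974)
t=0.300: state=(0.783, -1.128)
t=0.400: state=(0.661, -1.331)
t=0.500: state=(0.515, -1.602)
t=0.600: state=(0.337, -1.968)
t=0.700: state=(0.117, -2.455)
t=0.800: state=(-0.158, -3.062)
t=0.830: state=(-0.253, -3.259)
next step: t=0.840: state=(-0.285, -3.324) — y has crossed -3.27
linear interpolation between t=0.830 (-3.25867) and t=0.840 (-3.32406) → t≈0.832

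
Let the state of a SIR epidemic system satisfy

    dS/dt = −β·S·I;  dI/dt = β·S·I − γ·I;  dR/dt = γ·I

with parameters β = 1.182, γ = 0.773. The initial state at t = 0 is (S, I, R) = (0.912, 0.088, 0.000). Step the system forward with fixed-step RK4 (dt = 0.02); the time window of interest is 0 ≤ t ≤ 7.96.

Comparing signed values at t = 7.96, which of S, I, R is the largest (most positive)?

t=0.000: state=(0.912, 0.088, 0.000)
step 1 (dt=0.02): k1=(-0.095, 0.027, 0.068), k2=(-0.095, 0.027, 0.068), k3=(-0.095, 0.027, 0.068), k4=(-0.095, 0.027, 0.068); state += dt/6·(k1+2k2+2k3+k4)
t=0.020: state=(0.910, 0.089, 0.001)
t=0.040: state=(0.908, 0.089, 0.003)
t=0.060: state=(0.906, 0.090, 0.004)
continuing one RK4 step at a time; state shown every 25 steps (Δt=0.5):
t=0.500: state=(0.862, 0.101, 0.037)
t=1.000: state=(0.810, 0.113, 0.078)
t=1.500: state=(0.755, 0.121, 0.123)
t=2.000: state=(0.702, 0.127, 0.171)
t=2.500: state=(0.651, 0.129, 0.221)
t=3.000: state=(0.603, 0.126, 0.270)
t=3.500: state=(0.561, 0.121, 0.318)
t=4.000: state=(0.523, 0.113, 0.364)
t=4.500: state=(0.491, 0.104, 0.406)
t=5.000: state=(0.463, 0.094, 0.444)
t=5.500: state=(0.439, 0.083, 0.478)
t=6.000: state=(0.419, 0.073, 0.508)
t=6.500: state=(0.403, 0.063, 0.534)
t=7.000: state=(0.389, 0.054, 0.557)
t=7.500: state=(0.378, 0.046, 0.576)
t=7.960: state=(0.369, 0.040, 0.591)
compare at T: S=0.369, I=0.040, R=0.591

largest component: R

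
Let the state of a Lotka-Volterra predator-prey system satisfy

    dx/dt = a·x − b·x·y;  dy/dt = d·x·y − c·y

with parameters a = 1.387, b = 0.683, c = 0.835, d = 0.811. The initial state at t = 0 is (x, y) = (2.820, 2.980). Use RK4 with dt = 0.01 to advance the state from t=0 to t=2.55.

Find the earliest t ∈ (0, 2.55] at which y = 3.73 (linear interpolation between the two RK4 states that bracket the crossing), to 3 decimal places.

t=0.000: state=(2.820, 2.980)
step 1 (dt=0.01): k1=(-1.828, 4.327), k2=(-1.864, 4.336), k3=(-1.864, 4.336), k4=(-1.899, 4.344); state += dt/6·(k1+2k2+2k3+k4)
t=0.010: state=(2.801, 3.023)
t=0.020: state=(2.782, 3.067)
t=0.030: state=(2.762, 3.111)
continuing one RK4 step at a time; state shown every 10 steps (Δt=0.1):
t=0.100: state=(2.604, 3.417)
t=0.170: state=(2.419, 3.717)
next step: t=0.180: state=(2.391, 3.759) — y has crossed 3.73
linear interpolation between t=0.170 (3.71743) and t=0.180 (3.75914) → t≈0.173

t = 0.173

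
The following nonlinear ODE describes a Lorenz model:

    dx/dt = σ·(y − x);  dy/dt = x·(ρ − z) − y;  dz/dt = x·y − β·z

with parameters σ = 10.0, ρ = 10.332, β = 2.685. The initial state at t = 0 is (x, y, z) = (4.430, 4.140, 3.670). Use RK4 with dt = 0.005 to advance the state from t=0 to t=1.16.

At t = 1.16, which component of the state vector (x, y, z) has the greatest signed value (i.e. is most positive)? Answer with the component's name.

t=0.000: state=(4.430, 4.140, 3.670)
step 1 (dt=0.005): k1=(-2.900, 25.373, 8.486), k2=(-2.193, 25.167, 8.680), k3=(-2.216, 25.177, 8.684), k4=(-1.530, 24.981, 8.880); state += dt/6·(k1+2k2+2k3+k4)
t=0.005: state=(4.419, 4.266, 3.713)
t=0.010: state=(4.415, 4.390, 3.759)
t=0.015: state=(4.416, 4.512, 3.806)
continuing one RK4 step at a time; state shown every 10 steps (Δt=0.05):
t=0.050: state=(4.574, 5.332, 4.203)
t=0.100: state=(5.108, 6.422, 5.008)
t=0.150: state=(5.835, 7.378, 6.155)
t=0.200: state=(6.600, 8.062, 7.645)
t=0.250: state=(7.240, 8.285, 9.356)
t=0.300: state=(7.593, 7.921, 11.021)
t=0.350: state=(7.545, 7.023, 12.305)
t=0.400: state=(7.091, 5.835, 12.969)
t=0.450: state=(6.342, 4.665, 12.987)
t=0.500: state=(5.474, 3.731, 12.508)
t=0.550: state=(4.644, 3.103, 11.737)
t=0.600: state=(3.954, 2.748, 10.844)
t=0.650: state=(3.443, 2.603, 9.940)
t=0.700: state=(3.109, 2.606, 9.087)
t=0.750: state=(2.932, 2.719, 8.319)
t=0.800: state=(2.889, 2.920, 7.655)
t=0.850: state=(2.958, 3.199, 7.111)
t=0.900: state=(3.125, 3.552, 6.697)
t=0.950: state=(3.382, 3.979, 6.428)
t=1.000: state=(3.720, 4.471, 6.323)
t=1.050: state=(4.130, 5.016, 6.401)
t=1.100: state=(4.599, 5.580, 6.681)
t=1.150: state=(5.101, 6.116, 7.174)
t=1.160: state=(5.203, 6.214, 7.297)
compare at T: x=5.203, y=6.214, z=7.297

largest component: z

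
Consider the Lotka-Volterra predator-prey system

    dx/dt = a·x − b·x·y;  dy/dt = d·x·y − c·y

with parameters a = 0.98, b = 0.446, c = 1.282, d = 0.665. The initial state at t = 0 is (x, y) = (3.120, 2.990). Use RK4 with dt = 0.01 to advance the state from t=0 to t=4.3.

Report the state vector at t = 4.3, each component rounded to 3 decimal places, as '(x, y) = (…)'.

(x, y) = (2.262, 1.054)

t=0.000: state=(3.120, 2.990)
step 1 (dt=0.01): k1=(-1.103, 2.370), k2=(-1.118, 2.369), k3=(-1.118, 2.369), k4=(-1.132, 2.367); state += dt/6·(k1+2k2+2k3+k4)
t=0.010: state=(3.109, 3.014)
t=0.020: state=(3.097, 3.037)
t=0.030: state=(3.086, 3.061)
continuing one RK4 step at a time; state shown every 20 steps (Δt=0.2):
t=0.200: state=(2.848, 3.445)
t=0.400: state=(2.505, 3.807)
t=0.600: state=(2.147, 4.013)
t=0.800: state=(1.821, 4.041)
t=1.000: state=(1.552, 3.911)
t=1.200: state=(1.346, 3.667)
t=1.400: state=(1.197, 3.359)
t=1.600: state=(1.095, 3.025)
t=1.800: state=(1.032, 2.696)
t=2.000: state=(1.001, 2.387)
t=2.200: state=(0.997, 2.109)
t=2.400: state=(1.016, 1.866)
t=2.600: state=(1.057, 1.657)
t=2.800: state=(1.118, 1.481)
t=3.000: state=(1.199, 1.337)
t=3.200: state=(1.302, 1.221)
t=3.400: state=(1.426, 1.133)
t=3.600: state=(1.573, 1.070)
t=3.800: state=(1.743, 1.032)
t=4.000: state=(1.935, 1.020)
t=4.200: state=(2.149, 1.035)
t=4.300: state=(2.262, 1.054)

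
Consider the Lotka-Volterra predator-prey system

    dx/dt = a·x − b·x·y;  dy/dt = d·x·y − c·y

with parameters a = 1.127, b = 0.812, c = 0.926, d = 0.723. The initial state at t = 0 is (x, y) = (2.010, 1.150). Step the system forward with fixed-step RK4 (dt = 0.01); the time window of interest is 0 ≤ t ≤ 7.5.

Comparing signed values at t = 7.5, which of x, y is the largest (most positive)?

largest component: y

t=0.000: state=(2.010, 1.150)
step 1 (dt=0.01): k1=(0.388, 0.606), k2=(0.384, 0.610), k3=(0.384, 0.610), k4=(0.379, 0.613); state += dt/6·(k1+2k2+2k3+k4)
t=0.010: state=(2.014, 1.156)
t=0.020: state=(2.018, 1.162)
t=0.030: state=(2.021, 1.168)
continuing one RK4 step at a time; state shown every 25 steps (Δt=0.25):
t=0.250: state=(2.074, 1.321)
t=0.500: state=(2.061, 1.525)
t=0.750: state=(1.960, 1.742)
t=1.000: state=(1.787, 1.941)
t=1.250: state=(1.572, 2.087)
t=1.500: state=(1.353, 2.156)
t=1.750: state=(1.157, 2.145)
t=2.000: state=(0.999, 2.066)
t=2.250: state=(0.881, 1.942)
t=2.500: state=(0.799, 1.792)
t=2.750: state=(0.748, 1.635)
t=3.000: state=(0.723, 1.481)
t=3.250: state=(0.720, 1.338)
t=3.500: state=(0.737, 1.211)
t=3.750: state=(0.773, 1.100)
t=4.000: state=(0.827, 1.009)
t=4.250: state=(0.900, 0.935)
t=4.500: state=(0.993, 0.880)
t=4.750: state=(1.105, 0.844)
t=5.000: state=(1.237, 0.827)
t=5.250: state=(1.386, 0.831)
t=5.500: state=(1.548, 0.860)
t=5.750: state=(1.714, 0.916)
t=6.000: state=(1.871, 1.005)
t=6.250: state=(1.998, 1.132)
t=6.500: state=(2.070, 1.298)
t=6.750: state=(2.067, 1.498)
t=7.000: state=(1.977, 1.716)
t=7.250: state=(1.811, 1.919)
t=7.500: state=(1.599, 2.072)
compare at T: x=1.599, y=2.072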